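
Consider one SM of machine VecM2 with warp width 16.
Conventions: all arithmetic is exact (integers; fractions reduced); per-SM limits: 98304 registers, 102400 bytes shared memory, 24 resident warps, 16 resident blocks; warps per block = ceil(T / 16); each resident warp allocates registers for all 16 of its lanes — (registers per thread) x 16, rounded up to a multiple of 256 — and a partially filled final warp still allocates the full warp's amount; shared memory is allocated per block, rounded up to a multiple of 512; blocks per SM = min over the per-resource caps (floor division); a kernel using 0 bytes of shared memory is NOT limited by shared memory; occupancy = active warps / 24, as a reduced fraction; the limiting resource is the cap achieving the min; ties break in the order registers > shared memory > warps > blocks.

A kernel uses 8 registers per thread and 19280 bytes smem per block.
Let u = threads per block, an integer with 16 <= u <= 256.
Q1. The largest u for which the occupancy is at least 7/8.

Answer: u = 192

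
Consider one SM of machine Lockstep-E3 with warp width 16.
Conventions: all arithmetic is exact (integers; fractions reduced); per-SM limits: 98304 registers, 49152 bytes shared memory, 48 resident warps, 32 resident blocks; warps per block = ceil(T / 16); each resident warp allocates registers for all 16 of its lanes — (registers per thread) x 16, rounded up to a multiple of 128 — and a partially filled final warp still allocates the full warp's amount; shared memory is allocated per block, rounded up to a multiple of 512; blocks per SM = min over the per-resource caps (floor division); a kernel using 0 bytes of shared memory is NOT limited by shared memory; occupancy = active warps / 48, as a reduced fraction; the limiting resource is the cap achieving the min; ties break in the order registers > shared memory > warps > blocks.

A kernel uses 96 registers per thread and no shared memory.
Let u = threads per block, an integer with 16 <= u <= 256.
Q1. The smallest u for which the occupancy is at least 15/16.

Answer: u = 17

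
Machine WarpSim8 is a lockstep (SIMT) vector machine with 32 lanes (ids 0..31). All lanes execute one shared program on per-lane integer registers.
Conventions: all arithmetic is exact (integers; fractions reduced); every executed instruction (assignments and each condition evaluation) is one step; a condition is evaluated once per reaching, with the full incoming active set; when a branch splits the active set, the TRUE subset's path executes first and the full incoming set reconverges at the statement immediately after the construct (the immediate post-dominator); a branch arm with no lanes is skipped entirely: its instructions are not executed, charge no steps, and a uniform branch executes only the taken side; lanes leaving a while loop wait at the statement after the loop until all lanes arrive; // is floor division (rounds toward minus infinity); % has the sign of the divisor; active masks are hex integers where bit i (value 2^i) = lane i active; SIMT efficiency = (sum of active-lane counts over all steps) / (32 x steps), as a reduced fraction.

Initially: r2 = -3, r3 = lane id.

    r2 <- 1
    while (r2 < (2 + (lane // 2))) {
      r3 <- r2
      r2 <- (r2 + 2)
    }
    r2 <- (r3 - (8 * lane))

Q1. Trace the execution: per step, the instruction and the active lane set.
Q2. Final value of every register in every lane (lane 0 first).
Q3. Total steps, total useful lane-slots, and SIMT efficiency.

step 0: r2 <- 1                      0xffffffff
step 1: eval (r2 < (2 + (lane // 2))) 0xffffffff
step 2: r3 <- r2                     0xffffffff
step 3: r2 <- (r2 + 2)               0xffffffff
step 4: eval (r2 < (2 + (lane // 2))) 0xffffffff
step 5: r3 <- r2                     0xfffffff0
step 6: r2 <- (r2 + 2)               0xfffffff0
step 7: eval (r2 < (2 + (lane // 2))) 0xfffffff0
step 8: r3 <- r2                     0xffffff00
step 9: r2 <- (r2 + 2)               0xffffff00
step 10: eval (r2 < (2 + (lane // 2))) 0xffffff00
step 11: r3 <- r2                     0xfffff000
step 12: r2 <- (r2 + 2)               0xfffff000
step 13: eval (r2 < (2 + (lane // 2))) 0xfffff000
step 14: r3 <- r2                     0xffff0000
step 15: r2 <- (r2 + 2)               0xffff0000
step 16: eval (r2 < (2 + (lane // 2))) 0xffff0000
step 17: r3 <- r2                     0xfff00000
step 18: r2 <- (r2 + 2)               0xfff00000
step 19: eval (r2 < (2 + (lane // 2))) 0xfff00000
step 20: r3 <- r2                     0xff000000
step 21: r2 <- (r2 + 2)               0xff000000
step 22: eval (r2 < (2 + (lane // 2))) 0xff000000
step 23: r3 <- r2                     0xf0000000
step 24: r2 <- (r2 + 2)               0xf0000000
step 25: eval (r2 < (2 + (lane // 2))) 0xf0000000
step 26: r2 <- (r3 - (8 * lane))      0xffffffff

Answer: 27 steps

r2: 1,-7,-15,-23,-29,-37,-45,-53,-59,-67,-75,-83,-89,-97,-105,-113,-119,-127,-135,-143,-149,-157,-165,-173,-179,-187,-195,-203,-209,-217,-225,-233
r3: 1,1,1,1,3,3,3,3,5,5,5,5,7,7,7,7,9,9,9,9,11,11,11,11,13,13,13,13,15,15,15,15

steps = 27; useful = 528; efficiency = 528/864 = 11/18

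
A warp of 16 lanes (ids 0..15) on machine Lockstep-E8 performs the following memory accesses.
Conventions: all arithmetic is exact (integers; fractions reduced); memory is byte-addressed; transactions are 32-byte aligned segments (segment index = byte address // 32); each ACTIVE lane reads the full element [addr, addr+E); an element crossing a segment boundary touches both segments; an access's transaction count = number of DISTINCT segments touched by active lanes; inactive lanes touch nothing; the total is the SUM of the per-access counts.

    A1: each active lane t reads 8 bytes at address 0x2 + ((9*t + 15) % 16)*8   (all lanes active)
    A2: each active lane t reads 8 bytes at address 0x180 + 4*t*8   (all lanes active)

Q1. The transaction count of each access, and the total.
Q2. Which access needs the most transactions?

A1: 5 transactions
A2: 16 transactions

Answer: 5,16; total 21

Answer: A2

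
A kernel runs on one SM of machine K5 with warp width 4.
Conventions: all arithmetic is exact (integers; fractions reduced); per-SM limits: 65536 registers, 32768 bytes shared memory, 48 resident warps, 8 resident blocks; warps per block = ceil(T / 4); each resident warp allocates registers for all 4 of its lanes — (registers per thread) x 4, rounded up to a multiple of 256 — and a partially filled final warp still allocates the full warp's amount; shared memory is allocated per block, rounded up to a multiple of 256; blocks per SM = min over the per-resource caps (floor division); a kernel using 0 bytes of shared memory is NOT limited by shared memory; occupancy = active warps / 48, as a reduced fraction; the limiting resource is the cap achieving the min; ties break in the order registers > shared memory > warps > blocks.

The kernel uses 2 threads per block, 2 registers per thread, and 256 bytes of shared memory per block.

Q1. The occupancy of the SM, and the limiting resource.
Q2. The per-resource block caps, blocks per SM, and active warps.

Answer: occupancy 1/6, limited by blocks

registers: 256 blocks
shared memory: 128 blocks
warps: 48 blocks
blocks: 8 blocks

Answer: 8 blocks, 8 active warps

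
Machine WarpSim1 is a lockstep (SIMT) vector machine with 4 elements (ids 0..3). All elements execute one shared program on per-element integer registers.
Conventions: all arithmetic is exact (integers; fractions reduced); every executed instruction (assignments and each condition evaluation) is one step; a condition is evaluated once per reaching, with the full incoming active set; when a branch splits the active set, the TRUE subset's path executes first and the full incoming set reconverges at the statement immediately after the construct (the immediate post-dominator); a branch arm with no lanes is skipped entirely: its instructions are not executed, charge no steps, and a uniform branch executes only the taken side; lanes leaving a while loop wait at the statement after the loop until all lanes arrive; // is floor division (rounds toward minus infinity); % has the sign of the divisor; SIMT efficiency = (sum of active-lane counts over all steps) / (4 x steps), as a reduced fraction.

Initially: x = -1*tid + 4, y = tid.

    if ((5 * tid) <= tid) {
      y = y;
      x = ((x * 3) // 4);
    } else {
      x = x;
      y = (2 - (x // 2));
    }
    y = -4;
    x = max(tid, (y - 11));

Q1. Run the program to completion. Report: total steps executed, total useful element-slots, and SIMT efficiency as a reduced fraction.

Answer: 7 steps, 20 useful, 5/7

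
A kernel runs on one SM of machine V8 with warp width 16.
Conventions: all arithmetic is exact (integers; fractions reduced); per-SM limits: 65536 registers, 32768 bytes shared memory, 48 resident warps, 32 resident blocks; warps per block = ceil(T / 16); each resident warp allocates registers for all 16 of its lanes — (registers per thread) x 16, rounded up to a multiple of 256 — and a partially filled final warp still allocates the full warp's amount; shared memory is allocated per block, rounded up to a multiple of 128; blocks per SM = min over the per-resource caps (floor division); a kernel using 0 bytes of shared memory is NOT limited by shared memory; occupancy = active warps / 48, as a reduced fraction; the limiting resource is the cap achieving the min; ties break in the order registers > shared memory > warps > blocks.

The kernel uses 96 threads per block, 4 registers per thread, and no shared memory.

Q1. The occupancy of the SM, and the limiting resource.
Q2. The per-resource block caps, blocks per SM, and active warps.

Answer: occupancy 1, limited by warps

registers: 42 blocks
shared memory: no limit (kernel uses none)
warps: 8 blocks
blocks: 32 blocks

Answer: 8 blocks, 48 active warps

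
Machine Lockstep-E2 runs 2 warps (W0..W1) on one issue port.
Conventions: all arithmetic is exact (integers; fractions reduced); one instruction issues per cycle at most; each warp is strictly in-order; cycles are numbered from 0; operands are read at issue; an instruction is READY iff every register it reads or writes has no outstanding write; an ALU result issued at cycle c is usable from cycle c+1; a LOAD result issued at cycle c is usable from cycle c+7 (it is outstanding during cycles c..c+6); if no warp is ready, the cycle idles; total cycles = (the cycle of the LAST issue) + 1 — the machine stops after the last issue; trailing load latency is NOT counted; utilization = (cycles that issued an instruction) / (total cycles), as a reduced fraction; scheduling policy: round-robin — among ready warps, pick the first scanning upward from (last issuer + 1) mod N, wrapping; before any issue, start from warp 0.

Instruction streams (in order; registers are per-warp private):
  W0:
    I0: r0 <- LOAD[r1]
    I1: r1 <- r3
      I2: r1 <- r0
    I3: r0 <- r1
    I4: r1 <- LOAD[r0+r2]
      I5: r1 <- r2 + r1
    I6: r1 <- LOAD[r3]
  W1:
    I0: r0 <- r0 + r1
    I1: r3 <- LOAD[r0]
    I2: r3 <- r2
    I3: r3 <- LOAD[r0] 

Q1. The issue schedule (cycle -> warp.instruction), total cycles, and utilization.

cycle 0: W0.I0
cycle 1: W1.I0
cycle 2: W0.I1
cycle 3: W1.I1
cycle 4: idle
cycle 5: idle
cycle 6: idle
cycle 7: W0.I2
cycle 8: W0.I3
cycle 9: W0.I4
cycle 10: W1.I2
cycle 11: W1.I3
cycle 12: idle
cycle 13: idle
cycle 14: idle
cycle 15: idle
cycle 16: W0.I5
cycle 17: W0.I6

Answer: 18 cycles, utilization 11/18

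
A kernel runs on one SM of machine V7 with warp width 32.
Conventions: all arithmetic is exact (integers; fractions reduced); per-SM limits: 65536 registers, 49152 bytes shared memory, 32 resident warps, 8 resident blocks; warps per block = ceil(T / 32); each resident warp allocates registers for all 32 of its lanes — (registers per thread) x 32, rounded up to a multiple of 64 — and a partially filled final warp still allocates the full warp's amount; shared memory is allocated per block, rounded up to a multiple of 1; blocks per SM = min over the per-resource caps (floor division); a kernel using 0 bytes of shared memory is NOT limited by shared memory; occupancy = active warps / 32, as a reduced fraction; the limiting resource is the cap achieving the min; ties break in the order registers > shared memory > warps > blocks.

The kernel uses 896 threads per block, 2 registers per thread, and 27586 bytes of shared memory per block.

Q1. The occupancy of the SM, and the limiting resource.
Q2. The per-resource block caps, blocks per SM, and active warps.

Answer: occupancy 7/8, limited by shared memory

registers: 36 blocks
shared memory: 1 block
warps: 1 block
blocks: 8 blocks

Answer: 1 block, 28 active warps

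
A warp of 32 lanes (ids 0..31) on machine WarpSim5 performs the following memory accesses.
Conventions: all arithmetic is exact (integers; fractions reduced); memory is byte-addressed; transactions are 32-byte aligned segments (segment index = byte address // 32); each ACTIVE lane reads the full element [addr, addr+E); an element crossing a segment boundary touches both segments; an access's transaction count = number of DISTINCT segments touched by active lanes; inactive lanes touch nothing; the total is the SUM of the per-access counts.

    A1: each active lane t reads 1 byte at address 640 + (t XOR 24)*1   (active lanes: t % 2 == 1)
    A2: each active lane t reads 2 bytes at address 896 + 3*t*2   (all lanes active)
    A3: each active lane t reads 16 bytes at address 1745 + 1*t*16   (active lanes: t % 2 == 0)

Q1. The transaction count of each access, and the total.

A1: 1 transaction
A2: 6 transactions
A3: 17 transactions

Answer: 1,6,17; total 24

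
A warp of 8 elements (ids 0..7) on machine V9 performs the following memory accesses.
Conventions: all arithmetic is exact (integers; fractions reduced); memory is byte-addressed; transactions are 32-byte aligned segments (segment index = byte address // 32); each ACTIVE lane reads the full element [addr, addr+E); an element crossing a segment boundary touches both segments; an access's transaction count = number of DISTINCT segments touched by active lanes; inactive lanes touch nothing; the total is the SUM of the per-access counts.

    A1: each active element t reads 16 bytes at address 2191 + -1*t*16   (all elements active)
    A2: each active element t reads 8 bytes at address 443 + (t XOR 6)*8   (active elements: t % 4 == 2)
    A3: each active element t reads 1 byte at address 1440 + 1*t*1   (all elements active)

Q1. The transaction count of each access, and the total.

A1: 5 transactions
A2: 3 transactions
A3: 1 transaction

Answer: 5,3,1; total 9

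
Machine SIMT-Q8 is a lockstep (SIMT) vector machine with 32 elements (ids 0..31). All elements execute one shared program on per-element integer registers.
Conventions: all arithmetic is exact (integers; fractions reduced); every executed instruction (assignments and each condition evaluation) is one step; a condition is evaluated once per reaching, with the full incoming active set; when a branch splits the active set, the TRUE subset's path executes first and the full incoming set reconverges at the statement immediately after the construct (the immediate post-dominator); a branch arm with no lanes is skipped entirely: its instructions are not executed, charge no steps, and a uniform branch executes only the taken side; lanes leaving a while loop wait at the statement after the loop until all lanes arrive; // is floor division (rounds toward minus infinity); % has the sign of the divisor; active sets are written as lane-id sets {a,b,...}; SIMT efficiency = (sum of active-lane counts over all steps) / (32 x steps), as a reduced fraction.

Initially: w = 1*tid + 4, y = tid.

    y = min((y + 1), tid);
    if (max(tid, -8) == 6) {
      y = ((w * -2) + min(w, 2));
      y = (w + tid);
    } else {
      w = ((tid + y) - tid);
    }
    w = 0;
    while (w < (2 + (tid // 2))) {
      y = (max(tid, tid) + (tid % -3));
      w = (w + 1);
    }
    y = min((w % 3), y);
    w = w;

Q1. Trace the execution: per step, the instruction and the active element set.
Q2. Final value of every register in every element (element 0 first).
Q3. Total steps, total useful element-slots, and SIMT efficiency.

step 0: y <- min((y + 1), tid)       {0,1,2,3,4,5,6,7,8,9,10,11,12,13,14,15,16,17,18,19,20,21,22,23,24,25,26,27,28,29,30,31}
step 1: eval (max(tid, -8) == 6)     {0,1,2,3,4,5,6,7,8,9,10,11,12,13,14,15,16,17,18,19,20,21,22,23,24,25,26,27,28,29,30,31}
step 2: y <- ((w * -2) + min(w, 2))  {6}
step 3: y <- (w + tid)               {6}
step 4: w <- ((tid + y) - tid)       {0,1,2,3,4,5,7,8,9,10,11,12,13,14,15,16,17,18,19,20,21,22,23,24,25,26,27,28,29,30,31}
step 5: w <- 0                       {0,1,2,3,4,5,6,7,8,9,10,11,12,13,14,15,16,17,18,19,20,21,22,23,24,25,26,27,28,29,30,31}
step 6: eval (w < (2 + (tid // 2)))  {0,1,2,3,4,5,6,7,8,9,10,11,12,13,14,15,16,17,18,19,20,21,22,23,24,25,26,27,28,29,30,31}
step 7: y <- (max(tid, tid) + (tid % -3)) {0,1,2,3,4,5,6,7,8,9,10,11,12,13,14,15,16,17,18,19,20,21,22,23,24,25,26,27,28,29,30,31}
step 8: w <- (w + 1)                 {0,1,2,3,4,5,6,7,8,9,10,11,12,13,14,15,16,17,18,19,20,21,22,23,24,25,26,27,28,29,30,31}
step 9: eval (w < (2 + (tid // 2)))  {0,1,2,3,4,5,6,7,8,9,10,11,12,13,14,15,16,17,18,19,20,21,22,23,24,25,26,27,28,29,30,31}
step 10: y <- (max(tid, tid) + (tid % -3)) {0,1,2,3,4,5,6,7,8,9,10,11,12,13,14,15,16,17,18,19,20,21,22,23,24,25,26,27,28,29,30,31}
step 11: w <- (w + 1)                 {0,1,2,3,4,5,6,7,8,9,10,11,12,13,14,15,16,17,18,19,20,21,22,23,24,25,26,27,28,29,30,31}
step 12: eval (w < (2 + (tid // 2)))  {0,1,2,3,4,5,6,7,8,9,10,11,12,13,14,15,16,17,18,19,20,21,22,23,24,25,26,27,28,29,30,31}
step 13: y <- (max(tid, tid) + (tid % -3)) {2,3,4,5,6,7,8,9,10,11,12,13,14,15,16,17,18,19,20,21,22,23,24,25,26,27,28,29,30,31}
step 14: w <- (w + 1)                 {2,3,4,5,6,7,8,9,10,11,12,13,14,15,16,17,18,19,20,21,22,23,24,25,26,27,28,29,30,31}
step 15: eval (w < (2 + (tid // 2)))  {2,3,4,5,6,7,8,9,10,11,12,13,14,15,16,17,18,19,20,21,22,23,24,25,26,27,28,29,30,31}
step 16: y <- (max(tid, tid) + (tid % -3)) {4,5,6,7,8,9,10,11,12,13,14,15,16,17,18,19,20,21,22,23,24,25,26,27,28,29,30,31}
step 17: w <- (w + 1)                 {4,5,6,7,8,9,10,11,12,13,14,15,16,17,18,19,20,21,22,23,24,25,26,27,28,29,30,31}
step 18: eval (w < (2 + (tid // 2)))  {4,5,6,7,8,9,10,11,12,13,14,15,16,17,18,19,20,21,22,23,24,25,26,27,28,29,30,31}
step 19: y <- (max(tid, tid) + (tid % -3)) {6,7,8,9,10,11,12,13,14,15,16,17,18,19,20,21,22,23,24,25,26,27,28,29,30,31}
step 20: w <- (w + 1)                 {6,7,8,9,10,11,12,13,14,15,16,17,18,19,20,21,22,23,24,25,26,27,28,29,30,31}
step 21: eval (w < (2 + (tid // 2)))  {6,7,8,9,10,11,12,13,14,15,16,17,18,19,20,21,22,23,24,25,26,27,28,29,30,31}
step 22: y <- (max(tid, tid) + (tid % -3)) {8,9,10,11,12,13,14,15,16,17,18,19,20,21,22,23,24,25,26,27,28,29,30,31}
step 23: w <- (w + 1)                 {8,9,10,11,12,13,14,15,16,17,18,19,20,21,22,23,24,25,26,27,28,29,30,31}
step 24: eval (w < (2 + (tid // 2)))  {8,9,10,11,12,13,14,15,16,17,18,19,20,21,22,23,24,25,26,27,28,29,30,31}
step 25: y <- (max(tid, tid) + (tid % -3)) {10,11,12,13,14,15,16,17,18,19,20,21,22,23,24,25,26,27,28,29,30,31}
step 26: w <- (w + 1)                 {10,11,12,13,14,15,16,17,18,19,20,21,22,23,24,25,26,27,28,29,30,31}
step 27: eval (w < (2 + (tid // 2)))  {10,11,12,13,14,15,16,17,18,19,20,21,22,23,24,25,26,27,28,29,30,31}
step 28: y <- (max(tid, tid) + (tid % -3)) {12,13,14,15,16,17,18,19,20,21,22,23,24,25,26,27,28,29,30,31}
step 29: w <- (w + 1)                 {12,13,14,15,16,17,18,19,20,21,22,23,24,25,26,27,28,29,30,31}
step 30: eval (w < (2 + (tid // 2)))  {12,13,14,15,16,17,18,19,20,21,22,23,24,25,26,27,28,29,30,31}
step 31: y <- (max(tid, tid) + (tid % -3)) {14,15,16,17,18,19,20,21,22,23,24,25,26,27,28,29,30,31}
step 32: w <- (w + 1)                 {14,15,16,17,18,19,20,21,22,23,24,25,26,27,28,29,30,31}
step 33: eval (w < (2 + (tid // 2)))  {14,15,16,17,18,19,20,21,22,23,24,25,26,27,28,29,30,31}
step 34: y <- (max(tid, tid) + (tid % -3)) {16,17,18,19,20,21,22,23,24,25,26,27,28,29,30,31}
step 35: w <- (w + 1)                 {16,17,18,19,20,21,22,23,24,25,26,27,28,29,30,31}
step 36: eval (w < (2 + (tid // 2)))  {16,17,18,19,20,21,22,23,24,25,26,27,28,29,30,31}
step 37: y <- (max(tid, tid) + (tid % -3)) {18,19,20,21,22,23,24,25,26,27,28,29,30,31}
step 38: w <- (w + 1)                 {18,19,20,21,22,23,24,25,26,27,28,29,30,31}
step 39: eval (w < (2 + (tid // 2)))  {18,19,20,21,22,23,24,25,26,27,28,29,30,31}
step 40: y <- (max(tid, tid) + (tid % -3)) {20,21,22,23,24,25,26,27,28,29,30,31}
step 41: w <- (w + 1)                 {20,21,22,23,24,25,26,27,28,29,30,31}
step 42: eval (w < (2 + (tid // 2)))  {20,21,22,23,24,25,26,27,28,29,30,31}
step 43: y <- (max(tid, tid) + (tid % -3)) {22,23,24,25,26,27,28,29,30,31}
step 44: w <- (w + 1)                 {22,23,24,25,26,27,28,29,30,31}
step 45: eval (w < (2 + (tid // 2)))  {22,23,24,25,26,27,28,29,30,31}
step 46: y <- (max(tid, tid) + (tid % -3)) {24,25,26,27,28,29,30,31}
step 47: w <- (w + 1)                 {24,25,26,27,28,29,30,31}
step 48: eval (w < (2 + (tid // 2)))  {24,25,26,27,28,29,30,31}
step 49: y <- (max(tid, tid) + (tid % -3)) {26,27,28,29,30,31}
step 50: w <- (w + 1)                 {26,27,28,29,30,31}
step 51: eval (w < (2 + (tid // 2)))  {26,27,28,29,30,31}
step 52: y <- (max(tid, tid) + (tid % -3)) {28,29,30,31}
step 53: w <- (w + 1)                 {28,29,30,31}
step 54: eval (w < (2 + (tid // 2)))  {28,29,30,31}
step 55: y <- (max(tid, tid) + (tid % -3)) {30,31}
step 56: w <- (w + 1)                 {30,31}
step 57: eval (w < (2 + (tid // 2)))  {30,31}
step 58: y <- min((w % 3), y)         {0,1,2,3,4,5,6,7,8,9,10,11,12,13,14,15,16,17,18,19,20,21,22,23,24,25,26,27,28,29,30,31}
step 59: w <- w                       {0,1,2,3,4,5,6,7,8,9,10,11,12,13,14,15,16,17,18,19,20,21,22,23,24,25,26,27,28,29,30,31}

Answer: 60 steps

w: 2,2,3,3,4,4,5,5,6,6,7,7,8,8,9,9,10,10,11,11,12,12,13,13,14,14,15,15,16,16,17,17
y: 0,-1,0,0,1,1,2,2,0,0,1,1,2,2,0,0,1,1,2,2,0,0,1,1,2,2,0,0,1,1,2,2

steps = 60; useful = 1137; efficiency = 1137/1920 = 379/640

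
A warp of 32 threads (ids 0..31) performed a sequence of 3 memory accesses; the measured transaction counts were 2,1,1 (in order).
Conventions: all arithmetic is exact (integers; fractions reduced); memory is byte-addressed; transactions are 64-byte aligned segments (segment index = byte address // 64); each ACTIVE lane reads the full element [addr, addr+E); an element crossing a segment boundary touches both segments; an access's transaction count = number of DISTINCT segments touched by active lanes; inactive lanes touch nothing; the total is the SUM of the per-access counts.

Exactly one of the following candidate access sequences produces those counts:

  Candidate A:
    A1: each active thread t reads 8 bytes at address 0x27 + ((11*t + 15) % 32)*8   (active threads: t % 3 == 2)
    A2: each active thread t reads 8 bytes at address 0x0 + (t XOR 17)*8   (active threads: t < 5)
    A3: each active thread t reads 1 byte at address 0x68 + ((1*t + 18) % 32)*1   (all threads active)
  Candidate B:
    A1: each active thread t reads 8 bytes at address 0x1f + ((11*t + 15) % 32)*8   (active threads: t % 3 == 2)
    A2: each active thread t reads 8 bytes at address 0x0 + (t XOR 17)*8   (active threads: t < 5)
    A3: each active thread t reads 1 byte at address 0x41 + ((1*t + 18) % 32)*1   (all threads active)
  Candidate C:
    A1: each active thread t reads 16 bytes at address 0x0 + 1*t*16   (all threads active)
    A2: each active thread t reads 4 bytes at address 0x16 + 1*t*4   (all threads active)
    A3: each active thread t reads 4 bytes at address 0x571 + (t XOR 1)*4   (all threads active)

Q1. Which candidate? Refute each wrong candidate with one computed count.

A: A3 gives 2 transactions, not 1
C: A1 gives 8 transactions, not 2
B: all counts match (2,1,1)

Answer: B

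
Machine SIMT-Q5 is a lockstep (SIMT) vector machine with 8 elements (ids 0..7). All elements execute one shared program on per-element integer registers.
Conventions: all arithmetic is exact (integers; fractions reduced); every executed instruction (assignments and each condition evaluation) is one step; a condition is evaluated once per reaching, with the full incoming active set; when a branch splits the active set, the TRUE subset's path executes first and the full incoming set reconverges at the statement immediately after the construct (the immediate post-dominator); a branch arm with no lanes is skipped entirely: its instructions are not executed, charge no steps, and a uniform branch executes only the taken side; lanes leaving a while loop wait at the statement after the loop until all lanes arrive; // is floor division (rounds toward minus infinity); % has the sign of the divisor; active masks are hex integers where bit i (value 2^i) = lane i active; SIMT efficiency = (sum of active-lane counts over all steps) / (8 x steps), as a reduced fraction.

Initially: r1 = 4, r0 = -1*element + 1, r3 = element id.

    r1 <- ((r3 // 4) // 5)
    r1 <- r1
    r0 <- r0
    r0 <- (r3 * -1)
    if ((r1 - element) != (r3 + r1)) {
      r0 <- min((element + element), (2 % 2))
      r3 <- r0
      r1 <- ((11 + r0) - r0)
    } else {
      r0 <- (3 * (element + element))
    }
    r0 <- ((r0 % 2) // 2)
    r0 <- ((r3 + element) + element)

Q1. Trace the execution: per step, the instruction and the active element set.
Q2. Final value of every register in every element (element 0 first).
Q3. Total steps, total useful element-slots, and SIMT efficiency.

step 0: r1 <- ((r3 // 4) // 5)       0xff
step 1: r1 <- r1                     0xff
step 2: r0 <- r0                     0xff
step 3: r0 <- (r3 * -1)              0xff
step 4: eval ((r1 - element) != (r3 + r1)) 0xff
step 5: r0 <- min((element + element), (2 % 2)) 0xfe
step 6: r3 <- r0                     0xfe
step 7: r1 <- ((11 + r0) - r0)       0xfe
step 8: r0 <- (3 * (element + element)) 0x01
step 9: r0 <- ((r0 % 2) // 2)        0xff
step 10: r0 <- ((r3 + element) + element) 0xff

Answer: 11 steps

r1: 0,11,11,11,11,11,11,11
r0: 0,2,4,6,8,10,12,14
r3: 0,0,0,0,0,0,0,0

steps = 11; useful = 78; efficiency = 78/88 = 39/44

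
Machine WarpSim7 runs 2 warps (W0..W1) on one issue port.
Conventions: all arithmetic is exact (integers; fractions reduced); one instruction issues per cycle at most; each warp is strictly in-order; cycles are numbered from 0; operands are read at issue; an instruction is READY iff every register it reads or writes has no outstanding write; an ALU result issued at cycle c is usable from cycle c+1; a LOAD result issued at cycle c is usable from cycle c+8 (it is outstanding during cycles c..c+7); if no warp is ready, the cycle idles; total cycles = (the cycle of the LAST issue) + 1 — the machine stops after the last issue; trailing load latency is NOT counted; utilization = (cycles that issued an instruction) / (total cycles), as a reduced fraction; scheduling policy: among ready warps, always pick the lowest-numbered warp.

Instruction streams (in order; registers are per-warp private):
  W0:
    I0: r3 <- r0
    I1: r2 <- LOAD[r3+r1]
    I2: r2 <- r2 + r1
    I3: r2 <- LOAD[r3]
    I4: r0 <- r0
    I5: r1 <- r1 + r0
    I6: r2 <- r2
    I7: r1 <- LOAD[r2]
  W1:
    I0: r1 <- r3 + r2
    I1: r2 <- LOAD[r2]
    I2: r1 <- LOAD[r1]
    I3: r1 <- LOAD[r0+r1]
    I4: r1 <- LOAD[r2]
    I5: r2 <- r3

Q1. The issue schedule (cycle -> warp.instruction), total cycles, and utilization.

cycle 0: W0.I0
cycle 1: W0.I1
cycle 2: W1.I0
cycle 3: W1.I1
cycle 4: W1.I2
cycle 5: idle
cycle 6: idle
cycle 7: idle
cycle 8: idle
cycle 9: W0.I2
cycle 10: W0.I3
cycle 11: W0.I4
cycle 12: W0.I5
cycle 13: W1.I3
cycle 14: idle
cycle 15: idle
cycle 16: idle
cycle 17: idle
cycle 18: W0.I6
cycle 19: W0.I7
cycle 20: idle
cycle 21: W1.I4
cycle 22: W1.I5

Answer: 23 cycles, utilization 14/23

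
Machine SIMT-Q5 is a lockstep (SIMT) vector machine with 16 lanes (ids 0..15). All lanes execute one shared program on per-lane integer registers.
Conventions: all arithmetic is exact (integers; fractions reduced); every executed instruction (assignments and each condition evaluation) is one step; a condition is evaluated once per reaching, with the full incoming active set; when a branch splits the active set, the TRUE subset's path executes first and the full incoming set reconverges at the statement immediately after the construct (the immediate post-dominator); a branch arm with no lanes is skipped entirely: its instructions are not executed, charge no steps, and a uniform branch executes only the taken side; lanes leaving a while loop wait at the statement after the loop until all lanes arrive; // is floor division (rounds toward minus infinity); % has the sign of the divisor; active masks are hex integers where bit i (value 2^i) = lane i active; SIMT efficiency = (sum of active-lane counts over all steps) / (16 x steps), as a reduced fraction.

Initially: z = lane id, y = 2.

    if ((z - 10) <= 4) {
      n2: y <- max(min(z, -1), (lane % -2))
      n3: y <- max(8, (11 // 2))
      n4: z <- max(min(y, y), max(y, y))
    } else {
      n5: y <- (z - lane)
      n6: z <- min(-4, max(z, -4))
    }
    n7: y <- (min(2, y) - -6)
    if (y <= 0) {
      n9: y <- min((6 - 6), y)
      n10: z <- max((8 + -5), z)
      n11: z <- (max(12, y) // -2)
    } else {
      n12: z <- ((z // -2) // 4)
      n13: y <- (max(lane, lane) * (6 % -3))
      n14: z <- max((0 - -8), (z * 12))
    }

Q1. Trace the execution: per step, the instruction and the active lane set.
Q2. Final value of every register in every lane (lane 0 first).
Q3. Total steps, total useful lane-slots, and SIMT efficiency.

step 0: eval ((z - 10) <= 4)         0xffff
step 1: y <- max(min(z, -1), (lane % -2)) 0x7fff
step 2: y <- max(8, (11 // 2))       0x7fff
step 3: z <- max(min(y, y), max(y, y)) 0x7fff
step 4: y <- (z - lane)              0x8000
step 5: z <- min(-4, max(z, -4))     0x8000
step 6: y <- (min(2, y) - -6)        0xffff
step 7: eval (y <= 0)                0xffff
step 8: z <- ((z // -2) // 4)        0xffff
step 9: y <- (max(lane, lane) * (6 % -3)) 0xffff
step 10: z <- max((0 - -8), (z * 12)) 0xffff

Answer: 11 steps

z: 8,8,8,8,8,8,8,8,8,8,8,8,8,8,8,8
y: 0,0,0,0,0,0,0,0,0,0,0,0,0,0,0,0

steps = 11; useful = 143; efficiency = 143/176 = 13/16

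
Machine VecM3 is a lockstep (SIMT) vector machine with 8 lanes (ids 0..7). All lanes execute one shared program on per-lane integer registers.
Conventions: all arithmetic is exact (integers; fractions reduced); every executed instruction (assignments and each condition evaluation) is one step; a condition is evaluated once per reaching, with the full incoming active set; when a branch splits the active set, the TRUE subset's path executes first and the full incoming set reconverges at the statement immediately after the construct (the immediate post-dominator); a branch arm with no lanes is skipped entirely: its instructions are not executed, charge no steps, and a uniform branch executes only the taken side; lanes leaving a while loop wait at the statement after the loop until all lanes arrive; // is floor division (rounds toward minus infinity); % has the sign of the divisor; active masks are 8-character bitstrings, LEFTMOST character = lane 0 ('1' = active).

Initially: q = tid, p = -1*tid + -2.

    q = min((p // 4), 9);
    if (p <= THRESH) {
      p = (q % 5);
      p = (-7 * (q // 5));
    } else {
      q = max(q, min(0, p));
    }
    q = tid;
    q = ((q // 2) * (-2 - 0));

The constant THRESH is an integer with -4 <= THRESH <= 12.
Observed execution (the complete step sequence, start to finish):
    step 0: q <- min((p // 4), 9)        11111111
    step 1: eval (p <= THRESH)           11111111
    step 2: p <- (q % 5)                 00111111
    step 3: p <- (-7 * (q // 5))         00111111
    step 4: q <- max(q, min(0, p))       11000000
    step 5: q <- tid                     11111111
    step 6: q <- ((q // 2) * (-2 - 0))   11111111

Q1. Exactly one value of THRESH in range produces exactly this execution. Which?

Answer: THRESH = -4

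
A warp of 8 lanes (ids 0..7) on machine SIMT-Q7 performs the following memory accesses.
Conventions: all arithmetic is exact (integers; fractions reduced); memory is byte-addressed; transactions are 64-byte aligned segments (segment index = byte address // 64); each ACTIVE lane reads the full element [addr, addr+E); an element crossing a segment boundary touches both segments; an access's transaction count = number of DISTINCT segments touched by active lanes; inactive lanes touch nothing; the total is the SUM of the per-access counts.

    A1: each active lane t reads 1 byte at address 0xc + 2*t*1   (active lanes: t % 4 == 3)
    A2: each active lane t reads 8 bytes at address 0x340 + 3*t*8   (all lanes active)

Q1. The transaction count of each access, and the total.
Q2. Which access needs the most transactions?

A1: 1 transaction
A2: 3 transactions

Answer: 1,3; total 4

Answer: A2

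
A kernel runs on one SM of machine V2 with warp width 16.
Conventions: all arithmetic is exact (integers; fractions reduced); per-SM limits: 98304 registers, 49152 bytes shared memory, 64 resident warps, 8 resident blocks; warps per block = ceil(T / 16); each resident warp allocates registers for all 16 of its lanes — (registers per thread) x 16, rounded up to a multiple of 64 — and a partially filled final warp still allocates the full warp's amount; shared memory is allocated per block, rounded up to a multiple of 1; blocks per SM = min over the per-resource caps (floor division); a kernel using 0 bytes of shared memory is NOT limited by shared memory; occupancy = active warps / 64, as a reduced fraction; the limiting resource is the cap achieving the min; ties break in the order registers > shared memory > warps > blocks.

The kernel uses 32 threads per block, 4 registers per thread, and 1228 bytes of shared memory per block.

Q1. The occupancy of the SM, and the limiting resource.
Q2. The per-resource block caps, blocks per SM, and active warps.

Answer: occupancy 1/4, limited by blocks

registers: 768 blocks
shared memory: 40 blocks
warps: 32 blocks
blocks: 8 blocks

Answer: 8 blocks, 16 active warps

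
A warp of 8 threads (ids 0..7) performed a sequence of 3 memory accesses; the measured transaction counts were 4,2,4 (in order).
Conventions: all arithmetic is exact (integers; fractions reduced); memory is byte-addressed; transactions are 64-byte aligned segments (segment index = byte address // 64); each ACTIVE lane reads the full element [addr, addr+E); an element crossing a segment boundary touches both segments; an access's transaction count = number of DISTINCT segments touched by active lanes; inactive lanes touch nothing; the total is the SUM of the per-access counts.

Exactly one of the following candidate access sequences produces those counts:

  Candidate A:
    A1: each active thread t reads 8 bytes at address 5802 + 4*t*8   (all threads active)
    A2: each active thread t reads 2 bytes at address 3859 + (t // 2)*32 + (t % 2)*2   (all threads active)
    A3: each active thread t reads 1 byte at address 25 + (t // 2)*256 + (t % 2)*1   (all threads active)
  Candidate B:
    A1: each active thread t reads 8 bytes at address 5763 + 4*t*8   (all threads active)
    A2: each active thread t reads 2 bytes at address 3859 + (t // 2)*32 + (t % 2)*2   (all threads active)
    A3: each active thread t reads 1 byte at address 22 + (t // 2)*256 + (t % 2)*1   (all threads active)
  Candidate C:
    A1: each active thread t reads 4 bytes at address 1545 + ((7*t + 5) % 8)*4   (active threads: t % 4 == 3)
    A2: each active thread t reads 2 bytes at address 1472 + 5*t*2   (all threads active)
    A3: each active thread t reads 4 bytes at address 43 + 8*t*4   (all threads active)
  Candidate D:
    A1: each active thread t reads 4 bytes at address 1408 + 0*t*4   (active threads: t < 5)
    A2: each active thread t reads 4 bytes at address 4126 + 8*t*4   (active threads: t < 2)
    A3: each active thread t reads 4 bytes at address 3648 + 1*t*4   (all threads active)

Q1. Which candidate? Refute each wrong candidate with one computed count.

A: A1 gives 5 transactions, not 4
C: A1 gives 1 transaction, not 4
D: A1 gives 1 transaction, not 4
B: all counts match (4,2,4)

Answer: B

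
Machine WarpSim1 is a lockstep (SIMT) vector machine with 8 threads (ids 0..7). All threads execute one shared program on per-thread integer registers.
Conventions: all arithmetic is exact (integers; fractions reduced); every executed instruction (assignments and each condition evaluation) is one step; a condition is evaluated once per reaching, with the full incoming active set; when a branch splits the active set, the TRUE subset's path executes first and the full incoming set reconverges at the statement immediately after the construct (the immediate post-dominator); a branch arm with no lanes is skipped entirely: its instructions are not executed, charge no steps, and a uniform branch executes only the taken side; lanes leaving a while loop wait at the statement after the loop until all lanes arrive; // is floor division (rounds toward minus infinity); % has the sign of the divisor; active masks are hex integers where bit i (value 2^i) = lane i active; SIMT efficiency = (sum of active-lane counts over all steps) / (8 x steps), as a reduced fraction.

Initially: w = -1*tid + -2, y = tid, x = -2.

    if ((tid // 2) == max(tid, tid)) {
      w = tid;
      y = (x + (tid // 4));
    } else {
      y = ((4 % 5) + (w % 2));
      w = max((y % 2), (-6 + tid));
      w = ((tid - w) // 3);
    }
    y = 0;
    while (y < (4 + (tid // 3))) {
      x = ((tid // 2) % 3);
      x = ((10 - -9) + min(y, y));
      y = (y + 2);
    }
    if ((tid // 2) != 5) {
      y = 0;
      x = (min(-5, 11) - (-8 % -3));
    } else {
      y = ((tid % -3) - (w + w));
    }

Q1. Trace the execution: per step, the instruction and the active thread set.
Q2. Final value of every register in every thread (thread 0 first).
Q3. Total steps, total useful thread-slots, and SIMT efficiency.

step 0: eval ((tid // 2) == max(tid, tid)) 0xff
step 1: w <- tid                     0x01
step 2: y <- (x + (tid // 4))        0x01
step 3: y <- ((4 % 5) + (w % 2))     0xfe
step 4: w <- max((y % 2), (-6 + tid)) 0xfe
step 5: w <- ((tid - w) // 3)        0xfe
step 6: y <- 0                       0xff
step 7: eval (y < (4 + (tid // 3)))  0xff
step 8: x <- ((tid // 2) % 3)        0xff
step 9: x <- ((10 - -9) + min(y, y)) 0xff
step 10: y <- (y + 2)                 0xff
step 11: eval (y < (4 + (tid // 3)))  0xff
step 12: x <- ((tid // 2) % 3)        0xff
step 13: x <- ((10 - -9) + min(y, y)) 0xff
step 14: y <- (y + 2)                 0xff
step 15: eval (y < (4 + (tid // 3)))  0xff
step 16: x <- ((tid // 2) % 3)        0xf8
step 17: x <- ((10 - -9) + min(y, y)) 0xf8
step 18: y <- (y + 2)                 0xf8
step 19: eval (y < (4 + (tid // 3)))  0xf8
step 20: eval ((tid // 2) != 5)       0xff
step 21: y <- 0                       0xff
step 22: x <- (min(-5, 11) - (-8 % -3)) 0xff

Answer: 23 steps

w: 0,0,0,0,1,1,2,2
y: 0,0,0,0,0,0,0,0
x: -3,-3,-3,-3,-3,-3,-3,-3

steps = 23; useful = 155; efficiency = 155/184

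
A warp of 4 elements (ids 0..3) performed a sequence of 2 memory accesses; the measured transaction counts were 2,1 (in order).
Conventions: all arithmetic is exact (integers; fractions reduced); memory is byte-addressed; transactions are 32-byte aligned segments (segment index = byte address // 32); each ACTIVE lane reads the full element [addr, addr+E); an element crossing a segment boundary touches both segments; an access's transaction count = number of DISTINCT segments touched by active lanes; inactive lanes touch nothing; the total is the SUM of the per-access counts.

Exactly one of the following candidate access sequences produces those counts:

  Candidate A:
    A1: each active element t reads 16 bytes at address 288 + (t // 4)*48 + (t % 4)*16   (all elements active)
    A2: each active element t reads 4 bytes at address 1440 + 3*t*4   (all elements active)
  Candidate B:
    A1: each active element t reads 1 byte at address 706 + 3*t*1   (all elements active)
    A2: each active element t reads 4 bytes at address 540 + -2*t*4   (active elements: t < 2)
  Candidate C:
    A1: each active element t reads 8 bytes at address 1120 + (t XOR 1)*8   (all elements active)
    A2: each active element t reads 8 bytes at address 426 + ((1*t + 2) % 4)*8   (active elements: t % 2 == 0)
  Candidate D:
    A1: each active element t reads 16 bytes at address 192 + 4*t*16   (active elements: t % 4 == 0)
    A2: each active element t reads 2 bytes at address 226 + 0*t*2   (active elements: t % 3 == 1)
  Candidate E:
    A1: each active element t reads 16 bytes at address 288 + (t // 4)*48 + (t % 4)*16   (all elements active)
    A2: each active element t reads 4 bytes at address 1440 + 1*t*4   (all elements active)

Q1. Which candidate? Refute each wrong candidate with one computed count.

A: A2 gives 2 transactions, not 1
B: A1 gives 1 transaction, not 2
C: A1 gives 1 transaction, not 2
D: A1 gives 1 transaction, not 2
E: all counts match (2,1)

Answer: E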